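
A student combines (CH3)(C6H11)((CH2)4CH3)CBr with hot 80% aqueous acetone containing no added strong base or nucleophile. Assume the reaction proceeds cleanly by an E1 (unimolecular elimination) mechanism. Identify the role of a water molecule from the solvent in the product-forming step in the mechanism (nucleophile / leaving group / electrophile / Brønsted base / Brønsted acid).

Step 2: Loss of a β-proton to a water molecule of the solvent: the C–H bonding pair collapses toward the cationic carbon to form the C=C π bond, yielding the alkene.
A water molecule from the solvent in the product-forming step accepts a proton in a proton-transfer step — a Brønsted base.

Brønsted base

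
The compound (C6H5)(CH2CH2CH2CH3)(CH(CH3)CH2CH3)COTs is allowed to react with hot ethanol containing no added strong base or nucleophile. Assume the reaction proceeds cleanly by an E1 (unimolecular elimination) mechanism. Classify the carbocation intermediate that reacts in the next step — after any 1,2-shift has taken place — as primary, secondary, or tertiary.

Step 1: The C–O bond breaks with both electrons going to the tosylate; TsO⁻ leaves and a tertiary carbocation remains.
No single 1,2-shift to an adjacent carbon would give a more-substituted cation, so no rearrangement occurs.

tertiary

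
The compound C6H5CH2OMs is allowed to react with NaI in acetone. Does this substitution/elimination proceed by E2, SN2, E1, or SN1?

Conditions: a primary substrate with a strong nucleophile in the polar aprotic solvent acetone.
These conditions are the textbook signature of the SN2 pathway.
An unhindered substrate with a strong nucleophile in a polar aprotic solvent favours one-step backside displacement.

SN2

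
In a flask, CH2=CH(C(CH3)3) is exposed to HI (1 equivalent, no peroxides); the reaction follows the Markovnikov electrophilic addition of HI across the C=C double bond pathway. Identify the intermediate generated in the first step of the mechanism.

secondary carbocation

Step 1: Protonation of the alkene by HI: the π bond acts as the nucleophile and picks up H⁺, giving the more stable (Markovnikov) secondary carbocation. The H–I bond breaks heterolytically, releasing I⁻.
After step 1 the species present is a secondary carbocation.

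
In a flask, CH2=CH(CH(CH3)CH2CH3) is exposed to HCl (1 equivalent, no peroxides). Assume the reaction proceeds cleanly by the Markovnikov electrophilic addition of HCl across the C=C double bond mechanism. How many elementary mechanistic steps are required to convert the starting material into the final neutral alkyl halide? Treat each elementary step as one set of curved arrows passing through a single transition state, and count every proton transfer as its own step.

Step 1: Protonation of the alkene by HCl: the π bond acts as the nucleophile and picks up H⁺, giving the more stable (Markovnikov) secondary carbocation. The H–Cl bond breaks heterolytically, releasing Cl⁻.
Step 2: Carbocation rearrangement: a 1,2-hydride shift from the adjacent sec-butyl carbon converts the initially-formed secondary cation into the more stable tertiary cation.
Step 3: The Cl⁻ anion donates a lone pair to the carbocation, forming the new C–Cl σ-bond and giving the neutral alkyl halide.
Total: 3 elementary steps.

3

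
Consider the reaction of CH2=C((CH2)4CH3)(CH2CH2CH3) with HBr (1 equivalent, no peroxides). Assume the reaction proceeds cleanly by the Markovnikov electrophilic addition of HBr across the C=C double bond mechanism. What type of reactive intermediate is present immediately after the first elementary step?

Step 1: Protonation of the alkene by HBr: the π bond acts as the nucleophile and picks up H⁺, giving the more stable (Markovnikov) tertiary carbocation. The H–Br bond breaks heterolytically, releasing Br⁻.
After step 1 the species present is a tertiary carbocation.

tertiary carbocation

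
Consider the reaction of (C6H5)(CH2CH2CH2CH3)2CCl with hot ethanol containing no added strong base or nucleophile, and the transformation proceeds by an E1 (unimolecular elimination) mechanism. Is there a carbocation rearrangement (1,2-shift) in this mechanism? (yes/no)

The first-formed carbocation is tertiary.
No single 1,2-shift to an adjacent carbon would produce a more-substituted cation than the one already present, so no rearrangement occurs.

no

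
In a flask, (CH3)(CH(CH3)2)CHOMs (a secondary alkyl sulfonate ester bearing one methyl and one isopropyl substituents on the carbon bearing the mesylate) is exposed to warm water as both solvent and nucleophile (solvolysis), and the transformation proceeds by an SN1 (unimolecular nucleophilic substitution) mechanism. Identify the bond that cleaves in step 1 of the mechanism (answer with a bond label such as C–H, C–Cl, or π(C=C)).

Step 1: Unassisted departure of MsO⁻ (taking the C–O bonding pair) generates a secondary carbocation.
The bond broken in this step is the C–O bond.

C–O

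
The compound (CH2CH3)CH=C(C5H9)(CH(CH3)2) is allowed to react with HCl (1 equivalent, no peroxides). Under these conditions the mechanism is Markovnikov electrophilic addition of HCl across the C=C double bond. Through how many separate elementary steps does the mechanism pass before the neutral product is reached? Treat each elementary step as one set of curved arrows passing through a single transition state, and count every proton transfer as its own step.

Step 1: The π electrons of the C=C bond attack a proton of HCl; Markovnikov addition places the new C–H on the less-substituted alkene carbon, so the positive charge ends up on the more-substituted carbon — a tertiary carbocation. The H–Cl bond breaks heterolytically, releasing Cl⁻.
(No 1,2-shift: no single shift to an adjacent carbon would give a more stable cation.)
Step 2: Nucleophilic attack by Cl⁻ on the carbocation completes the addition, giving R–Cl.
Total: 2 elementary steps.

2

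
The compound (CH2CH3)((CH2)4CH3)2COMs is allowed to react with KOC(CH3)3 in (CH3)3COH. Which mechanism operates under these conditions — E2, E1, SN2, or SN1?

E2

Conditions: a strong/bulky base with a tertiary substrate bearing a β-hydrogen.
These conditions are the textbook signature of the E2 pathway.
A strong (often hindered) base removes a β-H in concert with loss of the leaving group — bimolecular elimination.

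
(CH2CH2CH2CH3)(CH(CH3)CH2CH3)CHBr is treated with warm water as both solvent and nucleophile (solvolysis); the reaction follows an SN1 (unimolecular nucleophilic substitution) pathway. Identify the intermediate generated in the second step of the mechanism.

Step 1: The C–Br bond breaks with both electrons going to the bromide; Br⁻ leaves and a secondary carbocation remains.
Step 2: A 1,2-hydride shift from the adjacent sec-butyl carbon moves the positive charge from the secondary centre to an adjacent carbon, generating a more stable tertiary carbocation.
After step 2 the species present is a tertiary carbocation.

tertiary carbocation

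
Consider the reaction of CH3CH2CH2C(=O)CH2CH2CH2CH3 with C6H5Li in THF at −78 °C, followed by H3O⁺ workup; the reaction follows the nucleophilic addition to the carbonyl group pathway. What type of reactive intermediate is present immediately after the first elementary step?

tetrahedral alkoxide intermediate

Step 1: A lone pair / filled orbital on the carbanion-like carbon of C6H5Li attacks the electrophilic carbonyl carbon; the π(C=O) electrons shift onto oxygen, producing a tetrahedral alkoxide intermediate.
After step 1 the species present is a tetrahedral alkoxide intermediate.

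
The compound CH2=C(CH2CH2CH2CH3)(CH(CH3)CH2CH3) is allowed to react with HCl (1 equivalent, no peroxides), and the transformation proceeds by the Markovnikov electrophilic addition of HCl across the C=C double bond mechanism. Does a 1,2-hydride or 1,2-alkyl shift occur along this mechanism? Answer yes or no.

The first-formed carbocation is tertiary.
No single 1,2-shift to an adjacent carbon would produce a more-substituted cation than the one already present, so no rearrangement occurs.

no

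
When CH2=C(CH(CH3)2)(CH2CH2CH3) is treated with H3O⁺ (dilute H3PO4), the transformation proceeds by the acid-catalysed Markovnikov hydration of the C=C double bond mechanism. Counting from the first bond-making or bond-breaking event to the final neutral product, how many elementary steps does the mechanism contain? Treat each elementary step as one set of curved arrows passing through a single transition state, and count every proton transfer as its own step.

3

Step 1: The π electrons of the C=C bond attack a proton of H3O⁺; Markovnikov addition places the new C–H on the less-substituted alkene carbon, so the positive charge ends up on the more-substituted carbon — a tertiary carbocation. H2O is released.
(No 1,2-shift: no single shift to an adjacent carbon would give a more stable cation.)
Step 2: Water acts as the nucleophile: an oxygen lone pair bonds to the cationic carbon, giving an oxonium-ion intermediate.
Step 3: H2O removes a proton from the oxonium oxygen, regenerating H3O⁺ and giving the neutral alcohol.
Total: 3 elementary steps.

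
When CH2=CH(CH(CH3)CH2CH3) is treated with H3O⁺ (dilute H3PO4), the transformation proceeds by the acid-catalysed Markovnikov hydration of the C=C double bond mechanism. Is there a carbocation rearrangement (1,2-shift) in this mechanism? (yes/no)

yes

The first-formed carbocation is secondary.
The adjacent sec-butyl carbon already bears 2 other carbon substituents and has a hydrogen to migrate; after a 1,2-hydride shift from that carbon the positive charge sits on a tertiary centre.
Tertiary is more stable than secondary, so the shift occurs.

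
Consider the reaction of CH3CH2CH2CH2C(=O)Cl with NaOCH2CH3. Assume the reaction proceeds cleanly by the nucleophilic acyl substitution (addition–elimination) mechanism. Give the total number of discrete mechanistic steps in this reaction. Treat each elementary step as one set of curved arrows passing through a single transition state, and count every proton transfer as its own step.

2

Step 1: Nucleophilic addition of CH3CH2O⁻ to the acyl carbon breaks the π(C=O) bond and yields a tetrahedral, anionic intermediate.
Step 2: An oxygen lone pair re-forms the C=O π bond as the C–Cl σ-bond breaks; Cl⁻ is expelled.
Total: 2 elementary steps.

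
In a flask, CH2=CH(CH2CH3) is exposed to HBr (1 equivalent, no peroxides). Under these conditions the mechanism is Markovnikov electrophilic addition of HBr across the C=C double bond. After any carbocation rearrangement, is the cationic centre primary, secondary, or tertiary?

secondary

Step 1: Electrophilic addition begins with the π(C=C) electrons forming a bond to the proton of HBr. Following Markovnikov's rule, the resulting cation is secondary. The H–Br bond breaks heterolytically, releasing Br⁻.
No single 1,2-shift to an adjacent carbon would give a more-substituted cation, so no rearrangement occurs.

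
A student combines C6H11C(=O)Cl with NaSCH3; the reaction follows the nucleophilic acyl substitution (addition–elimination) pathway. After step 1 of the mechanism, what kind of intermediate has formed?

tetrahedral intermediate

Step 1: CH3S⁻ adds to the carbonyl carbon; the C=O π electrons shift onto oxygen and a tetrahedral alkoxide intermediate forms.
After step 1 the species present is a tetrahedral intermediate.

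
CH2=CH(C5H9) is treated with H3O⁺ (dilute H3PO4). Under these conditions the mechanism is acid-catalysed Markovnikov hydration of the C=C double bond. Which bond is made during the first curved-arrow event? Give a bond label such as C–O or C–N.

Step 1: The π electrons of the C=C bond attack a proton of H3O⁺; Markovnikov addition places the new C–H on the less-substituted alkene carbon, so the positive charge ends up on the more-substituted carbon — a secondary carbocation. H2O is released.
The bond formed in this step is the C–H bond.

C–H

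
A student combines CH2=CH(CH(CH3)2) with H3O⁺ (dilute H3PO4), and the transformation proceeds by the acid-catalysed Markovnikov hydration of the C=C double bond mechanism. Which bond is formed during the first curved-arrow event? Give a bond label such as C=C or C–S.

Step 1: Protonation of the alkene by H3O⁺: the π bond acts as the nucleophile and picks up H⁺, giving the more stable (Markovnikov) secondary carbocation. H2O is released.
The bond formed in this step is the C–H bond.

C–H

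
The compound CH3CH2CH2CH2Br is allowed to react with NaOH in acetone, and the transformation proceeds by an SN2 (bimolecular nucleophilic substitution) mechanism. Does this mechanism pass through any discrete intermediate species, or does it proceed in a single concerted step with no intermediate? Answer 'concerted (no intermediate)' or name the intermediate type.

OH⁻ attacks the back face of the α-carbon while Br⁻ departs with the C–Br bonding pair — a single concerted displacement through a pentacoordinate transition state.
All bond changes occur in one transition state; no discrete intermediate is formed.

concerted (no intermediate)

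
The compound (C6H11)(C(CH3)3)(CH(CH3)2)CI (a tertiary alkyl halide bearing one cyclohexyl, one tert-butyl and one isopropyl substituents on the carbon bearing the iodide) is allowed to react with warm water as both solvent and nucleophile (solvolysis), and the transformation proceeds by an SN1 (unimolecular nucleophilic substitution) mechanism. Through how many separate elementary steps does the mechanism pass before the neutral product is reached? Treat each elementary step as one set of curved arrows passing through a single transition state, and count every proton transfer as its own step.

3

Step 1: The C–I bond breaks with both electrons going to the iodide; I⁻ leaves and a tertiary carbocation remains.
(No 1,2-shift: no single shift to an adjacent carbon would give a more stable cation.)
Step 2: A lone pair on the oxygen of H2O attacks the carbocation, forming a new C–O σ-bond and an oxonium ion.
Step 3: Deprotonation of the oxonium oxygen by solvent water yields the neutral alcohol.
Total: 3 elementary steps.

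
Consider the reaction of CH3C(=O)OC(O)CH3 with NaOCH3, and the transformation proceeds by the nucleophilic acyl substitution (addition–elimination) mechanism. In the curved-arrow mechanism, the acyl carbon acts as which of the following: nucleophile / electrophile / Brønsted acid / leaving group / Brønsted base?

Step 1: Nucleophilic addition of CH3O⁻ to the acyl carbon breaks the π(C=O) bond and yields a tetrahedral, anionic intermediate.
The acyl carbon accepts an electron pair into an empty or π* orbital — it is the electrophile.

electrophile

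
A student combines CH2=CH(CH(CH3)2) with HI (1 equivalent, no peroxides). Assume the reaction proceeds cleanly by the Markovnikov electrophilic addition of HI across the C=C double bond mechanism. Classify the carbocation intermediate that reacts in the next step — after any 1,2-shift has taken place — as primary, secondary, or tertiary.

tertiary

Step 1: The π electrons of the C=C bond attack a proton of HI; Markovnikov addition places the new C–H on the less-substituted alkene carbon, so the positive charge ends up on the more-substituted carbon — a secondary carbocation. The H–I bond breaks heterolytically, releasing I⁻.
Step 2: Carbocation rearrangement: a 1,2-hydride shift from the adjacent isopropyl carbon converts the initially-formed secondary cation into the more stable tertiary cation.
The cation rearranges from secondary to tertiary via a 1,2-hydride shift from the adjacent isopropyl carbon; the tertiary cation is what reacts next.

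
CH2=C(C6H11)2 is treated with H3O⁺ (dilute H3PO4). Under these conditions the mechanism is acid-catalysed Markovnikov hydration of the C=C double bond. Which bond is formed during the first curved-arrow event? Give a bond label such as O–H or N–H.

Step 1: Electrophilic addition begins with the π(C=C) electrons forming a bond to the proton of H3O⁺. Following Markovnikov's rule, the resulting cation is tertiary. H2O is released.
The bond formed in this step is the C–H bond.

C–H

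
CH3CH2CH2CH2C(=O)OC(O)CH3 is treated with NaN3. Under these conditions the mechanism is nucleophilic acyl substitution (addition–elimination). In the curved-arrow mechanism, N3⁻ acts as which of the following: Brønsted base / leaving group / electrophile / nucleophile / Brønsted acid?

Step 1: A lone pair on the N of N3⁻ attacks the electrophilic acyl carbon; the π(C=O) electrons move onto oxygen, giving a tetrahedral intermediate.
N3⁻ donates an electron pair to form a new σ-bond to carbon — it is the nucleophile.

nucleophile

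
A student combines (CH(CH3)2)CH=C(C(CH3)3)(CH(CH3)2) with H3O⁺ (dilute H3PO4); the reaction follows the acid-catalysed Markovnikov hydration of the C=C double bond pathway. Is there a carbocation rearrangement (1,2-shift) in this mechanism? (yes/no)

The first-formed carbocation is tertiary.
No single 1,2-shift to an adjacent carbon would produce a more-substituted cation than the one already present, so no rearrangement occurs.

no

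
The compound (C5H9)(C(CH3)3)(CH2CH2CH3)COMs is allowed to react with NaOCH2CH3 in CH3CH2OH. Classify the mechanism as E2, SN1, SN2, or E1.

E2

Conditions: a strong base with a tertiary substrate bearing a β-hydrogen.
These conditions are the textbook signature of the E2 pathway.
A strong (often hindered) base removes a β-H in concert with loss of the leaving group — bimolecular elimination.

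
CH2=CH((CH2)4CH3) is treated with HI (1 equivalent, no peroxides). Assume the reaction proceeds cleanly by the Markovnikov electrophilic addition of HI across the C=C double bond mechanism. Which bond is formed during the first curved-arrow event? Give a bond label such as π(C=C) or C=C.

C–H

Step 1: Electrophilic addition begins with the π(C=C) electrons forming a bond to the proton of HI. Following Markovnikov's rule, the resulting cation is secondary. The H–I bond breaks heterolytically, releasing I⁻.
The bond formed in this step is the C–H bond.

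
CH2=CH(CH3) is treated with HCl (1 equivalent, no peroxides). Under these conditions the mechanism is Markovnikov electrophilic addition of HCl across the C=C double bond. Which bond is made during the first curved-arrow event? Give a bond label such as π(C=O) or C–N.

C–H

Step 1: Electrophilic addition begins with the π(C=C) electrons forming a bond to the proton of HCl. Following Markovnikov's rule, the resulting cation is secondary. The H–Cl bond breaks heterolytically, releasing Cl⁻.
The bond formed in this step is the C–H bond.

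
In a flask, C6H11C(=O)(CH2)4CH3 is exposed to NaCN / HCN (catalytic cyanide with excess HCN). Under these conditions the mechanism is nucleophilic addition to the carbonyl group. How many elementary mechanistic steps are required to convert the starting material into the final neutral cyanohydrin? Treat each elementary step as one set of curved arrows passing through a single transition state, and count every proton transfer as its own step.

2

Step 1: CN⁻ attacks the sp² carbonyl carbon; the C=O π bond breaks and the electrons end up as a lone pair on the alkoxide oxygen of the tetrahedral intermediate.
Step 2: The alkoxide oxygen removes a proton from HCN present in the mixture, giving a cyanohydrin and regenerating CN⁻.
Total: 2 elementary steps.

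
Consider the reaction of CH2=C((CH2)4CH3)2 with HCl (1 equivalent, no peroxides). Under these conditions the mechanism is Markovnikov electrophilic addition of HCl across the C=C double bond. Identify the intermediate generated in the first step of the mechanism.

Step 1: Electrophilic addition begins with the π(C=C) electrons forming a bond to the proton of HCl. Following Markovnikov's rule, the resulting cation is tertiary. The H–Cl bond breaks heterolytically, releasing Cl⁻.
After step 1 the species present is a tertiary carbocation.

tertiary carbocation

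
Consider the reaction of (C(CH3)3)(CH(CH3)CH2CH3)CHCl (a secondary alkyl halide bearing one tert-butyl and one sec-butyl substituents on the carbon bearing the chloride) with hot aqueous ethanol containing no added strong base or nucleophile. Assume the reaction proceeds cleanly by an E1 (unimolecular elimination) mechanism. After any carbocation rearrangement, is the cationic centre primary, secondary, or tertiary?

tertiary

Step 1: Unassisted departure of Cl⁻ (taking the C–Cl bonding pair) generates a secondary carbocation.
Step 2: A 1,2-hydride shift from the adjacent sec-butyl carbon moves the positive charge from the secondary centre to an adjacent carbon, generating a more stable tertiary carbocation.
The cation rearranges from secondary to tertiary via a 1,2-hydride shift from the adjacent sec-butyl carbon; the tertiary cation is what reacts next.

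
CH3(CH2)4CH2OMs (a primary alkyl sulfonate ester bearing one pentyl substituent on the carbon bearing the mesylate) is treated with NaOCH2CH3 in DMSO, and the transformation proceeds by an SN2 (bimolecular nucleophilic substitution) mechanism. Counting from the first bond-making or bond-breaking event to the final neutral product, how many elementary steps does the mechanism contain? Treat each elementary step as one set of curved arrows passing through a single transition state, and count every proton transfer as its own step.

1

Step 1: The ethoxide nucleophile donates a lone pair from O to the α-carbon in a backside attack; simultaneously the C–O σ-bond breaks and both of its electrons leave with MsO⁻. One concerted step with inversion of configuration.
Total: 1 elementary step.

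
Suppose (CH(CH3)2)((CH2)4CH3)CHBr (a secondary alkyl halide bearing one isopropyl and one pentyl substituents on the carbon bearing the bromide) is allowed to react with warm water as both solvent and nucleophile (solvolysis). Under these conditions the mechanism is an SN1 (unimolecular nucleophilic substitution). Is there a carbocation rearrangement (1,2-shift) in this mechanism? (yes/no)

The first-formed carbocation is secondary.
The adjacent isopropyl carbon already bears 2 other carbon substituents and has a hydrogen to migrate; after a 1,2-hydride shift from that carbon the positive charge sits on a tertiary centre.
Tertiary is more stable than secondary, so the shift occurs.

yes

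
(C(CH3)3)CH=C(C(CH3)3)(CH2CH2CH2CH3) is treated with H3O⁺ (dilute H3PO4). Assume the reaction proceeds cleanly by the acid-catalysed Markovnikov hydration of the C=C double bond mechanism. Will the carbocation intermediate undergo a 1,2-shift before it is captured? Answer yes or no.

The first-formed carbocation is tertiary.
No single 1,2-shift to an adjacent carbon would produce a more-substituted cation than the one already present, so no rearrangement occurs.

no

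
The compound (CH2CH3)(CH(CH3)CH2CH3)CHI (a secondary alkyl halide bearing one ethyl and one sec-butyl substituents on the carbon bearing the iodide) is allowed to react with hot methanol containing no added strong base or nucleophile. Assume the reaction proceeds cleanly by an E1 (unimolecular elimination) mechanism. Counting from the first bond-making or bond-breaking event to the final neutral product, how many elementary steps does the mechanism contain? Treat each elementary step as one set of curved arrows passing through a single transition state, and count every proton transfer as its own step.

Step 1: The C–I bond breaks with both electrons going to the iodide; I⁻ leaves and a secondary carbocation remains.
Step 2: Carbocation rearrangement: a 1,2-hydride shift from the adjacent sec-butyl carbon converts the initially-formed secondary cation into the more stable tertiary cation.
Step 3: A methanol molecule (solvent) deprotonates a β-carbon; as the C–H bond breaks, those electrons form the new alkene π bond.
Total: 3 elementary steps.

3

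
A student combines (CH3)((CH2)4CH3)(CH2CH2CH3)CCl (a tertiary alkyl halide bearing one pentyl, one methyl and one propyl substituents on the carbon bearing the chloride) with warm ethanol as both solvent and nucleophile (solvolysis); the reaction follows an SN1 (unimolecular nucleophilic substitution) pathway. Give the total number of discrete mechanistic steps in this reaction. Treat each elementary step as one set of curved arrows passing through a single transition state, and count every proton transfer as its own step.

Step 1: Ionisation: the C–Cl σ-bond cleaves heterolytically; both bonding electrons depart with Cl⁻, leaving a tertiary carbocation at the α-carbon.
(No 1,2-shift: no single shift to an adjacent carbon would give a more stable cation.)
Step 2: A lone pair on the oxygen of CH3CH2OH attacks the carbocation, forming a new C–O σ-bond and an oxonium ion.
Step 3: Deprotonation of the oxonium oxygen by solvent ethanol yields the neutral ether.
Total: 3 elementary steps.

3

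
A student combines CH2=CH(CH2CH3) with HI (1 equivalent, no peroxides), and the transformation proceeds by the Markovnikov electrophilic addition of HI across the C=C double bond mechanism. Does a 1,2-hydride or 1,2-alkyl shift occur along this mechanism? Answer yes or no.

no

The first-formed carbocation is secondary.
No single 1,2-shift to an adjacent carbon would produce a more-substituted cation than the one already present, so no rearrangement occurs.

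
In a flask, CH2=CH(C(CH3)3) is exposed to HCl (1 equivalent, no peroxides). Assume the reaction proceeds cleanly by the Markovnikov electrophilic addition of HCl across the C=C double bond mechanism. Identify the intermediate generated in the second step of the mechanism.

Step 1: Protonation of the alkene by HCl: the π bond acts as the nucleophile and picks up H⁺, giving the more stable (Markovnikov) secondary carbocation. The H–Cl bond breaks heterolytically, releasing Cl⁻.
Step 2: A methyl group with its bonding pair migrates from the adjacent tert-butyl carbon to the cationic centre — a 1,2-methyl shift — upgrading the secondary cation to a tertiary one.
After step 2 the species present is a tertiary carbocation.

tertiary carbocation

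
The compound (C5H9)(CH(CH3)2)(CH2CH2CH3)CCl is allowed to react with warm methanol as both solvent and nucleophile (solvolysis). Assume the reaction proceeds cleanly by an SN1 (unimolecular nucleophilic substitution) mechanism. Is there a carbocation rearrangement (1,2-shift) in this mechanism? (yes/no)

no

The first-formed carbocation is tertiary.
No single 1,2-shift to an adjacent carbon would produce a more-substituted cation than the one already present, so no rearrangement occurs.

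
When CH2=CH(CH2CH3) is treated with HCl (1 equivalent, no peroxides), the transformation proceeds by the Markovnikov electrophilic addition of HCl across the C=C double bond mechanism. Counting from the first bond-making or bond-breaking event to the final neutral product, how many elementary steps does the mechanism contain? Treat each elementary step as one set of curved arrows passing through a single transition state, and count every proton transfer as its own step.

2

Step 1: Protonation of the alkene by HCl: the π bond acts as the nucleophile and picks up H⁺, giving the more stable (Markovnikov) secondary carbocation. The H–Cl bond breaks heterolytically, releasing Cl⁻.
(No 1,2-shift: no single shift to an adjacent carbon would give a more stable cation.)
Step 2: Cl⁻ captures the cation: a lone pair on Cl⁻ fills the empty p orbital, producing the alkyl halide product.
Total: 2 elementary steps.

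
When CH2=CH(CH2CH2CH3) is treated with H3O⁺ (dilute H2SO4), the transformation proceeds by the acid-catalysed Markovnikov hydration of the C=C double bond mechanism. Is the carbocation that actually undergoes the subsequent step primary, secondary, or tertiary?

Step 1: The π electrons of the C=C bond attack a proton of H3O⁺; Markovnikov addition places the new C–H on the less-substituted alkene carbon, so the positive charge ends up on the more-substituted carbon — a secondary carbocation. H2O is released.
No single 1,2-shift to an adjacent carbon would give a more-substituted cation, so no rearrangement occurs.

secondary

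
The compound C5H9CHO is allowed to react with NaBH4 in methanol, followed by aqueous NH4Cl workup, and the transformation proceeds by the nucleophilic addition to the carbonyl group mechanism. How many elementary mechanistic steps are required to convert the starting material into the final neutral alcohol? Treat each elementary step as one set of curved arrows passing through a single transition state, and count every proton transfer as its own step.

Step 1: H⁻ (delivered from BH4⁻) attacks the sp² carbonyl carbon; the C=O π bond breaks and the electrons end up as a lone pair on the alkoxide oxygen of the tetrahedral intermediate.
Step 2: The alkoxide picks up a proton during aqueous NH4Cl workup to yield an alcohol.
Total: 2 elementary steps.

2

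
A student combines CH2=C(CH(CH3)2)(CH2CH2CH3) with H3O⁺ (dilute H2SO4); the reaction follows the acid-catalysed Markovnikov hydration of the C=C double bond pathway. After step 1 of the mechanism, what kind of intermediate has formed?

tertiary carbocation

Step 1: The π electrons of the C=C bond attack a proton of H3O⁺; Markovnikov addition places the new C–H on the less-substituted alkene carbon, so the positive charge ends up on the more-substituted carbon — a tertiary carbocation. H2O is released.
After step 1 the species present is a tertiary carbocation.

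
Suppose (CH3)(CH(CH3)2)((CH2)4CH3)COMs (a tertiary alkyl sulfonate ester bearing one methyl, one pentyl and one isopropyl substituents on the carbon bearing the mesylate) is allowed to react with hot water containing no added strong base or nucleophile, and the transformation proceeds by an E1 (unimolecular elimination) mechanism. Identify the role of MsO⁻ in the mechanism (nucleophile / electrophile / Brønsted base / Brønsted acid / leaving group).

Step 1: Ionisation: the C–O σ-bond cleaves heterolytically; both bonding electrons depart with MsO⁻, leaving a tertiary carbocation at the α-carbon.
MsO⁻ departs with both electrons of the breaking σ-bond — that is the definition of a leaving group.

leaving group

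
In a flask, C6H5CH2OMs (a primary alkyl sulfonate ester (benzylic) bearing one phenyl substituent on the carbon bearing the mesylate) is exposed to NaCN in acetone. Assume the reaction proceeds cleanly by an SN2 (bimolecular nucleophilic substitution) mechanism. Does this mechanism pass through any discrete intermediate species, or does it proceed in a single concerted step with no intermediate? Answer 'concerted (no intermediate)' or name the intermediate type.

concerted (no intermediate)

CN⁻ attacks the back face of the α-carbon while MsO⁻ departs with the C–O bonding pair — a single concerted displacement through a pentacoordinate transition state.
All bond changes occur in one transition state; no discrete intermediate is formed.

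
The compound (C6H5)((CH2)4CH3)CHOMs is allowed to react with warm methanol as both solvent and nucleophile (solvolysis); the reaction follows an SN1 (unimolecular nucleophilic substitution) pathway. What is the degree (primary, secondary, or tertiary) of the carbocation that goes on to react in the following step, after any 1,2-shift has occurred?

Step 1: The C–O bond breaks with both electrons going to the mesylate; MsO⁻ leaves and a secondary carbocation remains.
No single 1,2-shift to an adjacent carbon would give a more-substituted cation, so no rearrangement occurs.

secondary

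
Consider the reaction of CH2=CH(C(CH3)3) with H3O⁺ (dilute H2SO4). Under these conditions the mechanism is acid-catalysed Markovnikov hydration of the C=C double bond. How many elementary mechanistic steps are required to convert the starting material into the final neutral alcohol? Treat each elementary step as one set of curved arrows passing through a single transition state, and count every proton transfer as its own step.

4

Step 1: The π electrons of the C=C bond attack a proton of H3O⁺; Markovnikov addition places the new C–H on the less-substituted alkene carbon, so the positive charge ends up on the more-substituted carbon — a secondary carbocation. H2O is released.
Step 2: Carbocation rearrangement: a 1,2-methyl shift from the adjacent tert-butyl carbon converts the initially-formed secondary cation into the more stable tertiary cation.
Step 3: Water acts as the nucleophile: an oxygen lone pair bonds to the cationic carbon, giving an oxonium-ion intermediate.
Step 4: Deprotonation of the oxonium ion by a water molecule delivers the neutral alcohol and regenerates the acid catalyst.
Total: 4 elementary steps.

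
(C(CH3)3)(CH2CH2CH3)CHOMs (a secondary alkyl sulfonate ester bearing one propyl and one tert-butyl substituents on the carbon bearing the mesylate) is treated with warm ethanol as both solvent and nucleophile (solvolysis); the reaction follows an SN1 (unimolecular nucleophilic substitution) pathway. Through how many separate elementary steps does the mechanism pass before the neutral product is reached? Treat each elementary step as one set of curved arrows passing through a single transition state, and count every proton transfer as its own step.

Step 1: Unassisted departure of MsO⁻ (taking the C–O bonding pair) generates a secondary carbocation.
Step 2: Carbocation rearrangement: a 1,2-methyl shift from the adjacent tert-butyl carbon converts the initially-formed secondary cation into the more stable tertiary cation.
Step 3: Nucleophilic capture: the oxygen of CH3CH2OH bonds to the cationic carbon, producing an oxonium-ion intermediate.
Step 4: Proton transfer from the O–H of the oxonium ion to a solvent molecule delivers the neutral ether.
Total: 4 elementary steps.

4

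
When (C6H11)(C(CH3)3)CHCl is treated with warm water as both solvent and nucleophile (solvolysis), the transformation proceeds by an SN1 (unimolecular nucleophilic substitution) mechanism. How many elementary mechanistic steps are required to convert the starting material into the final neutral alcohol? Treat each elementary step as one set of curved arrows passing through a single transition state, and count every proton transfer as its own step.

Step 1: The C–Cl bond breaks with both electrons going to the chloride; Cl⁻ leaves and a secondary carbocation remains.
Step 2: Carbocation rearrangement: a 1,2-hydride shift from the adjacent cyclohexyl carbon converts the initially-formed secondary cation into the more stable tertiary cation.
Step 3: Nucleophilic capture: the oxygen of H2O bonds to the cationic carbon, producing an oxonium-ion intermediate.
Step 4: A second solvent molecule removes the proton on oxygen, giving the neutral alcohol product.
Total: 4 elementary steps.

4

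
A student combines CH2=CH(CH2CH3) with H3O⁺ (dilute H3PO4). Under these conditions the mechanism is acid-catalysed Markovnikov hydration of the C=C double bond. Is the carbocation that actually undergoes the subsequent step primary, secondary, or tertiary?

Step 1: The π electrons of the C=C bond attack a proton of H3O⁺; Markovnikov addition places the new C–H on the less-substituted alkene carbon, so the positive charge ends up on the more-substituted carbon — a secondary carbocation. H2O is released.
No single 1,2-shift to an adjacent carbon would give a more-substituted cation, so no rearrangement occurs.

secondary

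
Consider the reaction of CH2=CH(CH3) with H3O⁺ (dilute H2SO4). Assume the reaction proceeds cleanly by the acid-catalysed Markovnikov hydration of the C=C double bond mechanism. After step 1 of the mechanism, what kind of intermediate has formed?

secondary carbocation

Step 1: The π electrons of the C=C bond attack a proton of H3O⁺; Markovnikov addition places the new C–H on the less-substituted alkene carbon, so the positive charge ends up on the more-substituted carbon — a secondary carbocation. H2O is released.
After step 1 the species present is a secondary carbocation.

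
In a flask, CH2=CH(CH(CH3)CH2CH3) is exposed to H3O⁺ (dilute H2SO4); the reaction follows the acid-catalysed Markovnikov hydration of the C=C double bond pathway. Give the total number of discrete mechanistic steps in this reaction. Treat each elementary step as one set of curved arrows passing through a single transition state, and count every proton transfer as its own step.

Step 1: The π electrons of the C=C bond attack a proton of H3O⁺; Markovnikov addition places the new C–H on the less-substituted alkene carbon, so the positive charge ends up on the more-substituted carbon — a secondary carbocation. H2O is released.
Step 2: A 1,2-hydride shift from the adjacent sec-butyl carbon moves the positive charge from the secondary centre to an adjacent carbon, generating a more stable tertiary carbocation.
Step 3: A lone pair on the oxygen of H2O attacks the carbocation, forming a C–O bond and an oxonium ion (a protonated alcohol).
Step 4: Deprotonation of the oxonium ion by a water molecule delivers the neutral alcohol and regenerates the acid catalyst.
Total: 4 elementary steps.

4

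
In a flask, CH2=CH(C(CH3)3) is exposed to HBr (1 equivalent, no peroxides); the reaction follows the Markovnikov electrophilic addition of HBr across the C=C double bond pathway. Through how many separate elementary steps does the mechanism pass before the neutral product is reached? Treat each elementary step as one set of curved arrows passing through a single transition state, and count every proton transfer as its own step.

Step 1: Electrophilic addition begins with the π(C=C) electrons forming a bond to the proton of HBr. Following Markovnikov's rule, the resulting cation is secondary. The H–Br bond breaks heterolytically, releasing Br⁻.
Step 2: A 1,2-methyl shift from the adjacent tert-butyl carbon moves the positive charge from the secondary centre to an adjacent carbon, generating a more stable tertiary carbocation.
Step 3: Br⁻ captures the cation: a lone pair on Br⁻ fills the empty p orbital, producing the alkyl halide product.
Total: 3 elementary steps.

3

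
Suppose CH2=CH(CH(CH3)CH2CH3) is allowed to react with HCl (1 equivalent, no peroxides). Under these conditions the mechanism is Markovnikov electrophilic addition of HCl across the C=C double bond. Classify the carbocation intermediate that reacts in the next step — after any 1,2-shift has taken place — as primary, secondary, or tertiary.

tertiary

Step 1: Electrophilic addition begins with the π(C=C) electrons forming a bond to the proton of HCl. Following Markovnikov's rule, the resulting cation is secondary. The H–Cl bond breaks heterolytically, releasing Cl⁻.
Step 2: A hydride (H with its bonding pair) migrates from the adjacent sec-butyl carbon to the cationic centre — a 1,2-hydride shift — upgrading the secondary cation to a tertiary one.
The cation rearranges from secondary to tertiary via a 1,2-hydride shift from the adjacent sec-butyl carbon; the tertiary cation is what reacts next.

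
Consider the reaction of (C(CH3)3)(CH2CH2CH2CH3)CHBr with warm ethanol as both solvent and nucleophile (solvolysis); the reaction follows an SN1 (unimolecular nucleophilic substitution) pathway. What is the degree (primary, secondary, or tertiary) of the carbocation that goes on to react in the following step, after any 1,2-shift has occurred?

tertiary

Step 1: The C–Br bond breaks with both electrons going to the bromide; Br⁻ leaves and a secondary carbocation remains.
Step 2: A 1,2-methyl shift from the adjacent tert-butyl carbon moves the positive charge from the secondary centre to an adjacent carbon, generating a more stable tertiary carbocation.
The cation rearranges from secondary to tertiary via a 1,2-methyl shift from the adjacent tert-butyl carbon; the tertiary cation is what reacts next.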